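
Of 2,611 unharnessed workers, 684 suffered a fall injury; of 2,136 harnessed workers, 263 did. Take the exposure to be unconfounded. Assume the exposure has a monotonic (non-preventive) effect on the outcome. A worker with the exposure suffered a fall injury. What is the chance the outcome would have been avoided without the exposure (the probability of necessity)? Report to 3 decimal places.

p₁ = P(outcome | exposed) = 684/2611 = 0.26197
p₀ = P(outcome | unexposed) = 263/2136 = 0.12313
Under exogeneity and monotonicity, PN = (p₁ − p₀) / p₁.
PN = (0.26197 − 0.12313) / 0.26197 = 0.13884 / 0.26197 ≈ 0.5300

PN ≈ 0.530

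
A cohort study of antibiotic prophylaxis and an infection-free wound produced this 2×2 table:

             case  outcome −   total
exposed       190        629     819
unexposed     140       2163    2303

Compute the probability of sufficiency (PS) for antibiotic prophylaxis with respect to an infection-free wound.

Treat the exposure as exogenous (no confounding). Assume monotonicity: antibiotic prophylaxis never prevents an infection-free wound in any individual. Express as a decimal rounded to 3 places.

p₁ = P(outcome | exposed) = 190/819 = 0.23199
p₀ = P(outcome | unexposed) = 140/2303 = 0.06079
Under exogeneity and monotonicity, PS = (p₁ − p₀)/(1 − p₀).
PS = (0.23199 − 0.06079) / 0.93921 ≈ 0.1823

PS ≈ 0.182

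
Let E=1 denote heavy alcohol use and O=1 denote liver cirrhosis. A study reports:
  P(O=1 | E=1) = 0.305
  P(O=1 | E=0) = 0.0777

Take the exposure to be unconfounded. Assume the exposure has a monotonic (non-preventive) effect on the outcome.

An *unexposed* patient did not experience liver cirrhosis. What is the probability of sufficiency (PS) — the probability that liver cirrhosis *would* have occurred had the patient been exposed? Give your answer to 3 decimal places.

Let p₁ = 0.305, p₀ = 0.0777.
Under exogeneity and monotonicity, PS = (p₁ − p₀) / (1 − p₀).
PS = (0.305 − 0.0777) / (1 − 0.0777) = 0.2273 / 0.9223 ≈ 0.2464

PS ≈ 0.246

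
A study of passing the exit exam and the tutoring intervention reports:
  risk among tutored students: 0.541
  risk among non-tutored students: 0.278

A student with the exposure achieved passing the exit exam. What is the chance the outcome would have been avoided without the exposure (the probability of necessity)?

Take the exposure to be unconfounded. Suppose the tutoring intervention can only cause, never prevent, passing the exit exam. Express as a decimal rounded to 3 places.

Let p₁ = 0.541, p₀ = 0.278.
Under exogeneity and monotonicity, PN = (p₁ − p₀) / p₁.
PN = (0.541 − 0.278) / 0.541 = 0.263 / 0.541 ≈ 0.4861

PN ≈ 0.486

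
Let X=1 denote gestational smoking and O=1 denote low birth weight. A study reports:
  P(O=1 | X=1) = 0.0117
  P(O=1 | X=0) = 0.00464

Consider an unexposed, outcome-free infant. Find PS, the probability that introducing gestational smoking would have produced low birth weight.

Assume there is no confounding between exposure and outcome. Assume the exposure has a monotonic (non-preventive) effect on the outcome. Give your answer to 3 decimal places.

PS ≈ 0.007

Let p₁ = 0.0117, p₀ = 0.00464.
Under exogeneity and monotonicity, PS = (p₁ − p₀) / (1 − p₀).
PS = (0.0117 − 0.00464) / (1 − 0.00464) = 0.00706 / 0.99536 ≈ 0.0071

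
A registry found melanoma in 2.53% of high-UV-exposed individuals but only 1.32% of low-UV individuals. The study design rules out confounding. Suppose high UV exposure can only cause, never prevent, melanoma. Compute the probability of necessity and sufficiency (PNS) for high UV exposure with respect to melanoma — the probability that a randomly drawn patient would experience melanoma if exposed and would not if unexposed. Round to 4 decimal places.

p₁ = 0.0253, p₀ = 0.0132.
Under exogeneity and monotonicity, PNS = p₁ − p₀.
PNS = 0.0253 − 0.0132 = 0.0121

PNS ≈ 0.0121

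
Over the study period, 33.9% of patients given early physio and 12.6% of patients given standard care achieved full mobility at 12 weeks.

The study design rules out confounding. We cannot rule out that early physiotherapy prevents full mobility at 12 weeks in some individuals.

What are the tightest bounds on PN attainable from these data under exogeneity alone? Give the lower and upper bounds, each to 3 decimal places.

0.628 ≤ PN ≤ 1.000

p₁ = 0.339, p₀ = 0.126.
Under exogeneity alone the bounds on PN are max{0,(p₁−p₀)/p₁} ≤ PN ≤ min{1,(1−p₀)/p₁}.
  lower = (p₁ − p₀)/p₁ = 0.213 / 0.339 ≈ 0.6283
  upper = min{1, (1 − p₀)/p₁} = 0.874 / 0.339 ≈ 2.5782 → capped at 1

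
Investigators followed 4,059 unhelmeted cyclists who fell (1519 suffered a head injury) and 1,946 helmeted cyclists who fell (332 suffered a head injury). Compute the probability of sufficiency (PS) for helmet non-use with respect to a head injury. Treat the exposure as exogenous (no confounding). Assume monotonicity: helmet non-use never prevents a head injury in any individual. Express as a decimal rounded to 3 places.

PS ≈ 0.246

p₁ = P(outcome | exposed) = 1519/4059 = 0.37423
p₀ = P(outcome | unexposed) = 332/1946 = 0.17061
Under exogeneity and monotonicity, PS = (p₁ − p₀) / (1 − p₀).
PS = (0.37423 − 0.17061) / (1 − 0.17061) = 0.20362 / 0.82939 ≈ 0.2455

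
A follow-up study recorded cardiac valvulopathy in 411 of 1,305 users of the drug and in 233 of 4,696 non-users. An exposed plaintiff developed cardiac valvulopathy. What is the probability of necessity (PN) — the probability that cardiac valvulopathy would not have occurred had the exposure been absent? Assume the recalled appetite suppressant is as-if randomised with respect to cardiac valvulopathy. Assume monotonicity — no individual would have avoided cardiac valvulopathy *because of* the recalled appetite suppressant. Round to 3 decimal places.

p₁ = P(outcome | exposed) = 411/1305 = 0.31494
p₀ = P(outcome | unexposed) = 233/4696 = 0.049617
Under exogeneity and monotonicity, PN = (p₁ − p₀) / p₁.
PN = (0.31494 − 0.049617) / 0.31494 = 0.26533 / 0.31494 ≈ 0.8425

PN ≈ 0.842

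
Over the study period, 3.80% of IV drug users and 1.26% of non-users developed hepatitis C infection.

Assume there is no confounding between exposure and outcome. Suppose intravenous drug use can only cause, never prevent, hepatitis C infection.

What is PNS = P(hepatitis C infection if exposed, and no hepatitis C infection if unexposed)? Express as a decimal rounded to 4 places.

p₁ = 0.038, p₀ = 0.0126.
Under exogeneity and monotonicity, PNS = p₁ − p₀.
PNS = 0.038 − 0.0126 = 0.0254

PNS ≈ 0.0254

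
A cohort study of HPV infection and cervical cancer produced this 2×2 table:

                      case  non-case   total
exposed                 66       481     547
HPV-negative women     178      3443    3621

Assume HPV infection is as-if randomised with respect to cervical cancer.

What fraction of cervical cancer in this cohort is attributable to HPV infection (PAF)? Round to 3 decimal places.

PAF ≈ 0.160

p₁ = P(outcome | exposed) = 66/547 = 0.12066
p₀ = P(outcome | unexposed) = 178/3621 = 0.049158
Exposure prevalence π = 547/4168 = 0.13124; overall risk P(Y=1) = 0.058541.
Under exogeneity, PAF = [P(Y=1) − p₀]/P(Y=1).
PAF = (0.058541 − 0.049158) / 0.058541 ≈ 0.1603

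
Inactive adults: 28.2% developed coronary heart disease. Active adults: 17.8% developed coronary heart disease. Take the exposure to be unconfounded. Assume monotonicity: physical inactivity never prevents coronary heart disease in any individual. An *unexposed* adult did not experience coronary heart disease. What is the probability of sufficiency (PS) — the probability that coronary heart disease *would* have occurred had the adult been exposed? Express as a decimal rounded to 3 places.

PS ≈ 0.127

p₁ = 0.282, p₀ = 0.178.
Under exogeneity and monotonicity, PS = (p₁ − p₀) / (1 − p₀).
PS = (0.282 − 0.178) / (1 − 0.178) = 0.104 / 0.822 ≈ 0.1265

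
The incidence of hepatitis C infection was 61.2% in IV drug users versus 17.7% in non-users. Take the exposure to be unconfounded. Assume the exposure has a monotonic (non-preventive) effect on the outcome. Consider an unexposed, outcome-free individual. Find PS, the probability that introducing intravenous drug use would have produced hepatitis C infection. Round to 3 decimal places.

p₁ = 0.612, p₀ = 0.177.
Under exogeneity and monotonicity, PS = (p₁ − p₀) / (1 − p₀).
PS = (0.612 − 0.177) / (1 − 0.177) = 0.435 / 0.823 ≈ 0.5286

PS ≈ 0.529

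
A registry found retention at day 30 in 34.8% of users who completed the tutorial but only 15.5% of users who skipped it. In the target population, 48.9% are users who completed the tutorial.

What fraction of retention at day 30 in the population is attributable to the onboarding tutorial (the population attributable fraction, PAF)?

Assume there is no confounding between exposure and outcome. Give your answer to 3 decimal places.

PAF ≈ 0.378

p₁ = 0.348, p₀ = 0.155.
Overall risk P(Y=1) = π·p₁ + (1−π)·p₀ = 0.489×0.348 + 0.511×0.155 = 0.24938.
Under exogeneity, PAF = [P(Y=1) − p₀] / P(Y=1).
PAF = (0.24938 − 0.155) / 0.24938 ≈ 0.3785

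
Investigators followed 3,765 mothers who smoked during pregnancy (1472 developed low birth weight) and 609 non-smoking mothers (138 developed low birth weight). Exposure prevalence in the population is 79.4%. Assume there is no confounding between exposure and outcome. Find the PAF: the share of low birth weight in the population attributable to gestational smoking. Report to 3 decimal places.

PAF ≈ 0.365

p₁ = P(outcome | exposed) = 1472/3765 = 0.39097
p₀ = P(outcome | unexposed) = 138/609 = 0.2266
Overall risk P(Y=1) = π·p₁ + (1−π)·p₀ = 0.794×0.39097 + 0.206×0.2266 = 0.35711.
Under exogeneity, PAF = [P(Y=1) − p₀] / P(Y=1).
PAF = (0.35711 − 0.2266) / 0.35711 ≈ 0.3655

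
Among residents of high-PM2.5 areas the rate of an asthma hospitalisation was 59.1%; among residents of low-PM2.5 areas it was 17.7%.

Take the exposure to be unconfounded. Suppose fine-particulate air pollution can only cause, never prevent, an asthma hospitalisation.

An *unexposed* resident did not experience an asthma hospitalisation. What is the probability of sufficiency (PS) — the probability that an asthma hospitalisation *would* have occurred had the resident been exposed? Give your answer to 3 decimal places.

p₁ = 0.591, p₀ = 0.177.
Under exogeneity and monotonicity, PS = (p₁ − p₀) / (1 − p₀).
PS = (0.591 − 0.177) / (1 − 0.177) = 0.414 / 0.823 ≈ 0.5030

PS ≈ 0.503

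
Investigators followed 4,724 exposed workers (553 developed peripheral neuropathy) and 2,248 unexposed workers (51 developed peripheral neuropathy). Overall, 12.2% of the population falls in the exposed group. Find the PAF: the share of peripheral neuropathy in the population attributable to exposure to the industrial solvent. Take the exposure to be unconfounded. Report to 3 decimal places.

PAF ≈ 0.337

p₁ = P(outcome | exposed) = 553/4724 = 0.11706
p₀ = P(outcome | unexposed) = 51/2248 = 0.022687
Overall risk P(Y=1) = π·p₁ + (1−π)·p₀ = 0.122×0.11706 + 0.878×0.022687 = 0.034201.
Under exogeneity, PAF = [P(Y=1) − p₀] / P(Y=1).
PAF = (0.034201 − 0.022687) / 0.034201 ≈ 0.3367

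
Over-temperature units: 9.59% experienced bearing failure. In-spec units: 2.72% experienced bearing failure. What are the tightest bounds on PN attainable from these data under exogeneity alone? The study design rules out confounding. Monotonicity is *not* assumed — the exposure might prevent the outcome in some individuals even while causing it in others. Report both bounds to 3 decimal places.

p₁ = 0.0959, p₀ = 0.0272.
Under exogeneity alone the bounds on PN are max{0,(p₁−p₀)/p₁} ≤ PN ≤ min{1,(1−p₀)/p₁}.
  lower = (p₁ − p₀)/p₁ = 0.0687 / 0.0959 ≈ 0.7164
  upper = min{1, (1 − p₀)/p₁} = 0.9728 / 0.0959 ≈ 10.1439 → capped at 1

0.716 ≤ PN ≤ 1.000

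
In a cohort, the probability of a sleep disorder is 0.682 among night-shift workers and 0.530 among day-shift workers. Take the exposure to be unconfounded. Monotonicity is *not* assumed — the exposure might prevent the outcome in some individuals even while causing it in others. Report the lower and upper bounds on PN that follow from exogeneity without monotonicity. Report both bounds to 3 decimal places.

Let p₁ = 0.682, p₀ = 0.53.
Under exogeneity alone the bounds on PN are max{0,(p₁−p₀)/p₁} ≤ PN ≤ min{1,(1−p₀)/p₁}.
  lower = (p₁ − p₀)/p₁ = 0.152 / 0.682 ≈ 0.2229
  upper = min{1, (1 − p₀)/p₁} = 0.47 / 0.682 ≈ 0.6891

0.223 ≤ PN ≤ 0.689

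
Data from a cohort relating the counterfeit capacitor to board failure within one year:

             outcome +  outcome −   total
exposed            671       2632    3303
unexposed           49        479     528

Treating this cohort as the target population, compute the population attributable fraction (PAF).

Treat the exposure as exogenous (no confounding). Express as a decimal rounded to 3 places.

p₁ = P(outcome | exposed) = 671/3303 = 0.20315
p₀ = P(outcome | unexposed) = 49/528 = 0.092803
Exposure prevalence π = 3303/3831 = 0.86218; overall risk P(Y=1) = 0.18794.
Under exogeneity, PAF = [P(Y=1) − p₀]/P(Y=1).
PAF = (0.18794 − 0.092803) / 0.18794 ≈ 0.5062

PAF ≈ 0.506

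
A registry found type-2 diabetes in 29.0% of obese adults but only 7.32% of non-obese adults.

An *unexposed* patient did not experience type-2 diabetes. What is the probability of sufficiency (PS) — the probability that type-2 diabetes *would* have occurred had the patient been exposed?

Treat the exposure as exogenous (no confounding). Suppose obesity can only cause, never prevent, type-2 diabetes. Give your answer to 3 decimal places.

p₁ = 0.29, p₀ = 0.0732.
Under exogeneity and monotonicity, PS = (p₁ − p₀) / (1 − p₀).
PS = (0.29 − 0.0732) / (1 − 0.0732) = 0.2168 / 0.9268 ≈ 0.2339

PS ≈ 0.234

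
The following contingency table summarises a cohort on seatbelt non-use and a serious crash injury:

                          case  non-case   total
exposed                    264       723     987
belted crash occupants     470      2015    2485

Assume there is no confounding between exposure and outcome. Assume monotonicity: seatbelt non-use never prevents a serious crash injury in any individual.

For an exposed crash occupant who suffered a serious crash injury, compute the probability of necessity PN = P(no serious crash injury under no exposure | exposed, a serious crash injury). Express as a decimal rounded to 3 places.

PN ≈ 0.293

p₁ = P(outcome | exposed) = 264/987 = 0.26748
p₀ = P(outcome | unexposed) = 470/2485 = 0.18913
Under exogeneity and monotonicity, PN = (p₁ − p₀) / p₁.
PN = (0.26748 − 0.18913) / 0.26748 = 0.078342 / 0.26748 ≈ 0.2929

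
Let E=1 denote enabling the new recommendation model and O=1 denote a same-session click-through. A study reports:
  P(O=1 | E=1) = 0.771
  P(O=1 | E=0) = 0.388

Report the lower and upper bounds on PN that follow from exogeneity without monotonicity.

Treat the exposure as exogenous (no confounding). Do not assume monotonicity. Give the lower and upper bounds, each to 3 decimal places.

0.497 ≤ PN ≤ 0.794

Let p₁ = 0.771, p₀ = 0.388.
Under exogeneity alone the bounds on PN are max{0,(p₁−p₀)/p₁} ≤ PN ≤ min{1,(1−p₀)/p₁}.
  lower = (p₁ − p₀)/p₁ = 0.383 / 0.771 ≈ 0.4968
  upper = min{1, (1 − p₀)/p₁} = 0.612 / 0.771 ≈ 0.7938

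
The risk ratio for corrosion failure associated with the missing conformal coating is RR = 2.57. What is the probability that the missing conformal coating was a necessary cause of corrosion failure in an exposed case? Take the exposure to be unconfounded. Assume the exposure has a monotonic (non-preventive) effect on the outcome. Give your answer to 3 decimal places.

PN ≈ 0.611

Under exogeneity and monotonicity, PN = (RR − 1) / RR = 1 − 1/RR.
PN = (2.57 − 1) / 2.57 = 1.57 / 2.57 ≈ 0.6109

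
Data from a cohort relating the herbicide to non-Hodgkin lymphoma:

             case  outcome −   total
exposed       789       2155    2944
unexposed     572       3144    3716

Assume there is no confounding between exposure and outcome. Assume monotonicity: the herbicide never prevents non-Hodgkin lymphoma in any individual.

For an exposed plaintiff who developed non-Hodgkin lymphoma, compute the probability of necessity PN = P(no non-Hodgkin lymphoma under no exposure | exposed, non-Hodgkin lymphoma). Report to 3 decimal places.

p₁ = P(outcome | exposed) = 789/2944 = 0.268
p₀ = P(outcome | unexposed) = 572/3716 = 0.15393
Under exogeneity and monotonicity, PN = (p₁ − p₀) / p₁.
PN = (0.268 − 0.15393) / 0.268 = 0.11407 / 0.268 ≈ 0.4256

PN ≈ 0.426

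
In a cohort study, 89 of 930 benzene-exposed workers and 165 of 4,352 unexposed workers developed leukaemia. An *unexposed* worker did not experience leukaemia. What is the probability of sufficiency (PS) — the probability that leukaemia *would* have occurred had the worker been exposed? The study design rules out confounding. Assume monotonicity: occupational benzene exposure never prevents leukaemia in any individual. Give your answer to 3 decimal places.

PS ≈ 0.060

p₁ = P(outcome | exposed) = 89/930 = 0.095699
p₀ = P(outcome | unexposed) = 165/4352 = 0.037914
Under exogeneity and monotonicity, PS = (p₁ − p₀) / (1 − p₀).
PS = (0.095699 − 0.037914) / (1 − 0.037914) = 0.057785 / 0.96209 ≈ 0.0601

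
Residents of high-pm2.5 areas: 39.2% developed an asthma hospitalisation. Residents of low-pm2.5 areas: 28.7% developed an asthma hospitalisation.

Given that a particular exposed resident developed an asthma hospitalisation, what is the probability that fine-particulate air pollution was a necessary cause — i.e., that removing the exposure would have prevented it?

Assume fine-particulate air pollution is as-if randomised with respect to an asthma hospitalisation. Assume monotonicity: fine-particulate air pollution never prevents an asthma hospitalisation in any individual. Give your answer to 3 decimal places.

p₁ = 0.392, p₀ = 0.287.
Under exogeneity and monotonicity, PN = (p₁ − p₀) / p₁.
PN = (0.392 − 0.287) / 0.392 = 0.105 / 0.392 ≈ 0.2679

PN ≈ 0.268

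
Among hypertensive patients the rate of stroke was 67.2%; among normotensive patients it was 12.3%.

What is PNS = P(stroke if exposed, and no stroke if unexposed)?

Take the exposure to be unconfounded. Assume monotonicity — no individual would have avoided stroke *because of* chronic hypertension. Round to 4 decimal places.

PNS ≈ 0.5490

p₁ = 0.672, p₀ = 0.123.
Under exogeneity and monotonicity, PNS = p₁ − p₀.
PNS = 0.672 − 0.123 = 0.549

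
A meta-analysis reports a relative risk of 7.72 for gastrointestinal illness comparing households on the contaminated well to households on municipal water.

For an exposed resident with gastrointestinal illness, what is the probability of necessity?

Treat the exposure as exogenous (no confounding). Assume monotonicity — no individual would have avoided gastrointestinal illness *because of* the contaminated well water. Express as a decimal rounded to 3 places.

PN ≈ 0.870

Under exogeneity and monotonicity, PN = (RR − 1) / RR = 1 − 1/RR.
PN = (7.72 − 1) / 7.72 = 6.72 / 7.72 ≈ 0.8705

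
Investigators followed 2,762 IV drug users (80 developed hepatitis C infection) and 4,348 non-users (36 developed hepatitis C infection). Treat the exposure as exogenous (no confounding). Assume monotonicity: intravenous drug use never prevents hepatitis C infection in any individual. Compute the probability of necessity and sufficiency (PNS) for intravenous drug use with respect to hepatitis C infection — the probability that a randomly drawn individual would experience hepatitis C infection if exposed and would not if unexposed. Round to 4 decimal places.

p₁ = P(outcome | exposed) = 80/2762 = 0.028965
p₀ = P(outcome | unexposed) = 36/4348 = 0.0082797
Under exogeneity and monotonicity, PNS = p₁ − p₀.
PNS = 0.028965 − 0.0082797 = 0.020685

PNS ≈ 0.0207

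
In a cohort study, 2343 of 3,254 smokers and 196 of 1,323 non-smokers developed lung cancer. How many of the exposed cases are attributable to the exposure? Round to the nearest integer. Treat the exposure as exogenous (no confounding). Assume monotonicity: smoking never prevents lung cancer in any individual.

p₁ = P(outcome | exposed) = 2343/3254 = 0.72004
p₀ = P(outcome | unexposed) = 196/1323 = 0.14815
PN = (p₁ − p₀)/p₁ = (0.72004 − 0.14815) / 0.72004 ≈ 0.79425.
Attributable cases ≈ PN × (exposed cases) = 0.79425 × 2343 ≈ 1860.93.

about 1861 cases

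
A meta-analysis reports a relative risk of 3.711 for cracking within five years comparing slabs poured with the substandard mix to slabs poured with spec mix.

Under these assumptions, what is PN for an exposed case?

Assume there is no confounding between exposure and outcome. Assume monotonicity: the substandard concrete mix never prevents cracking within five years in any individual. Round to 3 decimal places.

PN ≈ 0.731

Under exogeneity and monotonicity, PN = (RR − 1) / RR = 1 − 1/RR.
PN = (3.711 − 1) / 3.711 = 2.711 / 3.711 ≈ 0.7305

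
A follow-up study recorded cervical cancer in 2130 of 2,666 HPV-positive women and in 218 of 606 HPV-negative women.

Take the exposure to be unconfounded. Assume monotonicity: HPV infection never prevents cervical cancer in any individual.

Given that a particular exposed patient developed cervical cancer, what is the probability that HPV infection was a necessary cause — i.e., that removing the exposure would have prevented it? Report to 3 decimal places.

p₁ = P(outcome | exposed) = 2130/2666 = 0.79895
p₀ = P(outcome | unexposed) = 218/606 = 0.35974
Under exogeneity and monotonicity, PN = (p₁ − p₀) / p₁.
PN = (0.79895 − 0.35974) / 0.79895 = 0.43921 / 0.79895 ≈ 0.5497

PN ≈ 0.550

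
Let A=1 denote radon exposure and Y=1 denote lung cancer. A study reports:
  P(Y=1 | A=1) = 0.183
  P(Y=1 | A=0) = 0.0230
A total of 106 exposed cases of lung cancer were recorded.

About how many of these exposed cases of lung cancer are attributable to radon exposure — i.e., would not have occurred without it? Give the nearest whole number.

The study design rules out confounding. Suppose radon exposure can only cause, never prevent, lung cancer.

about 93 cases

Let p₁ = 0.183, p₀ = 0.023.
PN = (p₁ − p₀)/p₁ = (0.183 − 0.023) / 0.183 ≈ 0.87432.
Attributable cases ≈ PN × (exposed cases) = 0.87432 × 106 ≈ 92.68.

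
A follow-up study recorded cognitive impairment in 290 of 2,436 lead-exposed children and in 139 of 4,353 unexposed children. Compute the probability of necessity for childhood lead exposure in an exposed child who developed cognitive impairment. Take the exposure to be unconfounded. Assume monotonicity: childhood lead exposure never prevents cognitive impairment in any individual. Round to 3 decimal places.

p₁ = P(outcome | exposed) = 290/2436 = 0.11905
p₀ = P(outcome | unexposed) = 139/4353 = 0.031932
Under exogeneity and monotonicity, PN = (p₁ − p₀) / p₁.
PN = (0.11905 − 0.031932) / 0.11905 = 0.087116 / 0.11905 ≈ 0.7318

PN ≈ 0.732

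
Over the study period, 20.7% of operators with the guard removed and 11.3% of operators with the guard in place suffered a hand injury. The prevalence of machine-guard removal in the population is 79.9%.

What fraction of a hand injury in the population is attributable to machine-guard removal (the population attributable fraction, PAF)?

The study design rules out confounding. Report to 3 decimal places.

p₁ = 0.207, p₀ = 0.113.
Overall risk P(Y=1) = π·p₁ + (1−π)·p₀ = 0.799×0.207 + 0.201×0.113 = 0.18811.
Under exogeneity, PAF = [P(Y=1) − p₀] / P(Y=1).
PAF = (0.18811 − 0.113) / 0.18811 ≈ 0.3993

PAF ≈ 0.399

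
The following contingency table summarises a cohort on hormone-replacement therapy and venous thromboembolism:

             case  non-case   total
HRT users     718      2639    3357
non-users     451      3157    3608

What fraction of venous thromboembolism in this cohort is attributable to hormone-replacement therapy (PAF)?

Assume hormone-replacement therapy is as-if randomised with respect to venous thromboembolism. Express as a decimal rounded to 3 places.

PAF ≈ 0.255

p₁ = P(outcome | exposed) = 718/3357 = 0.21388
p₀ = P(outcome | unexposed) = 451/3608 = 0.125
Exposure prevalence π = 3357/6965 = 0.48198; overall risk P(Y=1) = 0.16784.
Under exogeneity, PAF = [P(Y=1) − p₀]/P(Y=1).
PAF = (0.16784 − 0.125) / 0.16784 ≈ 0.2552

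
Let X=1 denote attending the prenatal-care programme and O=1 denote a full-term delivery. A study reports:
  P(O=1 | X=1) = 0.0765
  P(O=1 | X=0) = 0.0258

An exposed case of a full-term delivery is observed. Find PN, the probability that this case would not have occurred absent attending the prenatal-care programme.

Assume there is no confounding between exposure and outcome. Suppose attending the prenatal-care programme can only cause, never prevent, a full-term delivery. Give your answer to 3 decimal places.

PN ≈ 0.663

Let p₁ = 0.0765, p₀ = 0.0258.
Under exogeneity and monotonicity, PN = (p₁ − p₀) / p₁.
PN = (0.0765 − 0.0258) / 0.0765 = 0.0507 / 0.0765 ≈ 0.6627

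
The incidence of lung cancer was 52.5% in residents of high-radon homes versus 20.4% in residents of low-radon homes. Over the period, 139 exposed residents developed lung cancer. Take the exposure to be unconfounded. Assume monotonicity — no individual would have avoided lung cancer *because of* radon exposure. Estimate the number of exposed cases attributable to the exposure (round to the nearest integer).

p₁ = 0.525, p₀ = 0.204.
PN = (p₁ − p₀)/p₁ = (0.525 − 0.204) / 0.525 ≈ 0.61143.
Attributable cases ≈ PN × (exposed cases) = 0.61143 × 139 ≈ 84.99.

about 85 cases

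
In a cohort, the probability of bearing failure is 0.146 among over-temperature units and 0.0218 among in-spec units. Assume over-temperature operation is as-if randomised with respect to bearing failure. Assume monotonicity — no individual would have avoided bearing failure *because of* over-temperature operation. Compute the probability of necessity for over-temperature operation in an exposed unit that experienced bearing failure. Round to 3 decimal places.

PN ≈ 0.851

Let p₁ = 0.146, p₀ = 0.0218.
Under exogeneity and monotonicity, PN = (p₁ − p₀) / p₁.
PN = (0.146 − 0.0218) / 0.146 = 0.1242 / 0.146 ≈ 0.8507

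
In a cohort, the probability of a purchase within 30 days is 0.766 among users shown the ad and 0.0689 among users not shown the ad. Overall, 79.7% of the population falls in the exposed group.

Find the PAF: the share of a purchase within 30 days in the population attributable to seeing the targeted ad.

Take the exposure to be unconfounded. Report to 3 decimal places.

PAF ≈ 0.890

Let p₁ = 0.766, p₀ = 0.0689.
Overall risk P(Y=1) = π·p₁ + (1−π)·p₀ = 0.797×0.766 + 0.203×0.0689 = 0.62449.
Under exogeneity, PAF = [P(Y=1) − p₀] / P(Y=1).
PAF = (0.62449 − 0.0689) / 0.62449 ≈ 0.8897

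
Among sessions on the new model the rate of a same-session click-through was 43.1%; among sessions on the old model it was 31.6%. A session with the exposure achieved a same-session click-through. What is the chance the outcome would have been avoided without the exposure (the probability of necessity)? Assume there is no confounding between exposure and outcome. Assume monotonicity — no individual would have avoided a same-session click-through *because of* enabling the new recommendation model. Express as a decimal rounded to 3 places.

PN ≈ 0.267

p₁ = 0.431, p₀ = 0.316.
Under exogeneity and monotonicity, PN = (p₁ − p₀) / p₁.
PN = (0.431 − 0.316) / 0.431 = 0.115 / 0.431 ≈ 0.2668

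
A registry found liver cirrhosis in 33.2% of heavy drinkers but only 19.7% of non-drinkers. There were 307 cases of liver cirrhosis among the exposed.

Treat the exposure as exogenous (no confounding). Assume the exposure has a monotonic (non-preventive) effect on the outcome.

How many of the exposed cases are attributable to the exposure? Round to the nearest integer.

about 125 cases

p₁ = 0.332, p₀ = 0.197.
PN = (p₁ − p₀)/p₁ = (0.332 − 0.197) / 0.332 ≈ 0.40663.
Attributable cases ≈ PN × (exposed cases) = 0.40663 × 307 ≈ 124.83.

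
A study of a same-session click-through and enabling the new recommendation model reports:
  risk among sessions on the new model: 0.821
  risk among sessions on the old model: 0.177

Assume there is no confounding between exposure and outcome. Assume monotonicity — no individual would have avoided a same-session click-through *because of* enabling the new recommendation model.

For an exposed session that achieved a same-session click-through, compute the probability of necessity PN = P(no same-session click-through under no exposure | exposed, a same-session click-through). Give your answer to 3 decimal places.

PN ≈ 0.784

Let p₁ = 0.821, p₀ = 0.177.
Under exogeneity and monotonicity, PN = (p₁ − p₀) / p₁.
PN = (0.821 − 0.177) / 0.821 = 0.644 / 0.821 ≈ 0.7844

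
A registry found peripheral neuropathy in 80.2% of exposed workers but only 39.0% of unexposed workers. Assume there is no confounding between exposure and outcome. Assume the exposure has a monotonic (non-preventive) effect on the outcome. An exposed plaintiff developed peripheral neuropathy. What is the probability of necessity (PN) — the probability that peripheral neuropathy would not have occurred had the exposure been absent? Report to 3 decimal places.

p₁ = 0.802, p₀ = 0.39.
Under exogeneity and monotonicity, PN = (p₁ − p₀) / p₁.
PN = (0.802 − 0.39) / 0.802 = 0.412 / 0.802 ≈ 0.5137

PN ≈ 0.514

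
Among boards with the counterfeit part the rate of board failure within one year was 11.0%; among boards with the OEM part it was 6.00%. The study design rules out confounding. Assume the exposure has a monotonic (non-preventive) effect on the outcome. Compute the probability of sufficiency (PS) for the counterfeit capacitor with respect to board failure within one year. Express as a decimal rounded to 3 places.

p₁ = 0.11, p₀ = 0.06.
Under exogeneity and monotonicity, PS = (p₁ − p₀) / (1 − p₀).
PS = (0.11 − 0.06) / (1 − 0.06) = 0.05 / 0.94 ≈ 0.0532

PS ≈ 0.053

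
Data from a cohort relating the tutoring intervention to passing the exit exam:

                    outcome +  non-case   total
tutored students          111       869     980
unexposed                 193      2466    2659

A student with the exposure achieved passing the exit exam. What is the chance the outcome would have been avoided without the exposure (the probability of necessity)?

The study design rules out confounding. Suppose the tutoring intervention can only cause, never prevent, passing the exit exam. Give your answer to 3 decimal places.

PN ≈ 0.359

p₁ = P(outcome | exposed) = 111/980 = 0.11327
p₀ = P(outcome | unexposed) = 193/2659 = 0.072584
Under exogeneity and monotonicity, PN = (p₁ − p₀) / p₁.
PN = (0.11327 − 0.072584) / 0.11327 = 0.040682 / 0.11327 ≈ 0.3592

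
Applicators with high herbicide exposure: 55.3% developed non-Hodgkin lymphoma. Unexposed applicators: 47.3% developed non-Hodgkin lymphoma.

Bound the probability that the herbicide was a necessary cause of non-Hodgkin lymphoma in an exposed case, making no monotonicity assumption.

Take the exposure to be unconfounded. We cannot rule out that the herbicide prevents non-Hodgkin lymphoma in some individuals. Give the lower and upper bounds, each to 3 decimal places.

p₁ = 0.553, p₀ = 0.473.
Under exogeneity alone the bounds on PN are max{0,(p₁−p₀)/p₁} ≤ PN ≤ min{1,(1−p₀)/p₁}.
  lower = (p₁ − p₀)/p₁ = 0.08 / 0.553 ≈ 0.1447
  upper = min{1, (1 − p₀)/p₁} = 0.527 / 0.553 ≈ 0.9530

0.145 ≤ PN ≤ 0.953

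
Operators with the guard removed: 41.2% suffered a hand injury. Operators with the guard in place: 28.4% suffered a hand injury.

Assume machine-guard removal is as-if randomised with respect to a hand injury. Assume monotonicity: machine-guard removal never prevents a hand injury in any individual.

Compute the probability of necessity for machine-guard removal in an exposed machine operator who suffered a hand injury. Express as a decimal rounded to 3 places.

PN ≈ 0.311

p₁ = 0.412, p₀ = 0.284.
Under exogeneity and monotonicity, PN = (p₁ − p₀) / p₁.
PN = (0.412 − 0.284) / 0.412 = 0.128 / 0.412 ≈ 0.3107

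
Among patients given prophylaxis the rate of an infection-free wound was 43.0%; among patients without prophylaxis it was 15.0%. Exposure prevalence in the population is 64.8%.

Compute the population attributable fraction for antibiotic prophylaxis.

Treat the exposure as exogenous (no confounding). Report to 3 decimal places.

PAF ≈ 0.547

p₁ = 0.43, p₀ = 0.15.
Overall risk P(Y=1) = π·p₁ + (1−π)·p₀ = 0.648×0.43 + 0.352×0.15 = 0.33144.
Under exogeneity, PAF = [P(Y=1) − p₀] / P(Y=1).
PAF = (0.33144 − 0.15) / 0.33144 ≈ 0.5474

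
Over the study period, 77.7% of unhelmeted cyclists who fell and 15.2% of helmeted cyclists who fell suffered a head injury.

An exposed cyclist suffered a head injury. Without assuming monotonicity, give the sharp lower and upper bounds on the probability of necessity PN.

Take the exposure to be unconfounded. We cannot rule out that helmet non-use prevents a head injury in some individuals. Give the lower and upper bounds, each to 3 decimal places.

0.804 ≤ PN ≤ 1.000

p₁ = 0.777, p₀ = 0.152.
Under exogeneity alone the bounds on PN are max{0,(p₁−p₀)/p₁} ≤ PN ≤ min{1,(1−p₀)/p₁}.
  lower = (p₁ − p₀)/p₁ = 0.625 / 0.777 ≈ 0.8044
  upper = min{1, (1 − p₀)/p₁} = 0.848 / 0.777 ≈ 1.0914 → capped at 1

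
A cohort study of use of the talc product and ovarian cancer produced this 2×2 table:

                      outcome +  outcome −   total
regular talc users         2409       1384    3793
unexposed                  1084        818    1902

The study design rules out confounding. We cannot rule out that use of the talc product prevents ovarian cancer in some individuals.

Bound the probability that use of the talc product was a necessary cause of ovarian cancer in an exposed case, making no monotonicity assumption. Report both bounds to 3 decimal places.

0.103 ≤ PN ≤ 0.677

p₁ = P(outcome | exposed) = 2409/3793 = 0.63512
p₀ = P(outcome | unexposed) = 1084/1902 = 0.56993
Under exogeneity alone the bounds on PN are max{0,(p₁−p₀)/p₁} ≤ PN ≤ min{1,(1−p₀)/p₁}.
  lower = (p₁ − p₀)/p₁ = 0.065191 / 0.63512 ≈ 0.1026
  upper = min{1, (1 − p₀)/p₁} = 0.43007 / 0.63512 ≈ 0.6772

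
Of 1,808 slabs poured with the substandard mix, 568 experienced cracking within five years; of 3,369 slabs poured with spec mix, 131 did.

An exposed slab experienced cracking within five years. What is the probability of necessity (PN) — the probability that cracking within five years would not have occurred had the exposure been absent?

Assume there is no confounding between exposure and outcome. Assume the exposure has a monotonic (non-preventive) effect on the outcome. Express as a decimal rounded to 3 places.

PN ≈ 0.876

p₁ = P(outcome | exposed) = 568/1808 = 0.31416
p₀ = P(outcome | unexposed) = 131/3369 = 0.038884
Under exogeneity and monotonicity, PN = (p₁ − p₀) / p₁.
PN = (0.31416 − 0.038884) / 0.31416 = 0.27528 / 0.31416 ≈ 0.8762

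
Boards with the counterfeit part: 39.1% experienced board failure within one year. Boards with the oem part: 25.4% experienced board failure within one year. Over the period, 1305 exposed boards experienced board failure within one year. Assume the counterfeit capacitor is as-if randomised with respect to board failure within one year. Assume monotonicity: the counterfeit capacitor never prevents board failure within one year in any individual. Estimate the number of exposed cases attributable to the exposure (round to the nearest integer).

p₁ = 0.391, p₀ = 0.254.
PN = (p₁ − p₀)/p₁ = (0.391 − 0.254) / 0.391 ≈ 0.35038.
Attributable cases ≈ PN × (exposed cases) = 0.35038 × 1305 ≈ 457.25.

about 457 cases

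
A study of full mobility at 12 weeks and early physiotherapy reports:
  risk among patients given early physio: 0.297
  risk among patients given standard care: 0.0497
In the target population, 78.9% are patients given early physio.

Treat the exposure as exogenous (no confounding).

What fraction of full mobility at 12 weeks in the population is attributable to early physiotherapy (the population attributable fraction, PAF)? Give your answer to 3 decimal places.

PAF ≈ 0.797

Let p₁ = 0.297, p₀ = 0.0497.
Overall risk P(Y=1) = π·p₁ + (1−π)·p₀ = 0.789×0.297 + 0.211×0.0497 = 0.24482.
Under exogeneity, PAF = [P(Y=1) − p₀] / P(Y=1).
PAF = (0.24482 − 0.0497) / 0.24482 ≈ 0.7970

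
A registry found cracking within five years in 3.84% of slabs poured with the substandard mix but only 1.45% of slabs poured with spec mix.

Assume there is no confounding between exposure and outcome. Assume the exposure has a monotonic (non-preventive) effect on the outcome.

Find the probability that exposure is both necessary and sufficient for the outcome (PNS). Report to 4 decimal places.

p₁ = 0.0384, p₀ = 0.0145.
Under exogeneity and monotonicity, PNS = p₁ − p₀.
PNS = 0.0384 − 0.0145 = 0.0239

PNS ≈ 0.0239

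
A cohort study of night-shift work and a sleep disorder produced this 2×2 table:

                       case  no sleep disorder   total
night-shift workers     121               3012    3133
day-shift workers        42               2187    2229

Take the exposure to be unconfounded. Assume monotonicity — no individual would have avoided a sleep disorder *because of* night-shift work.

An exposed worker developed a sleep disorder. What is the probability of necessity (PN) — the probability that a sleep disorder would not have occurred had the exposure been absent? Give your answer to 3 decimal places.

p₁ = P(outcome | exposed) = 121/3133 = 0.038621
p₀ = P(outcome | unexposed) = 42/2229 = 0.018843
Under exogeneity and monotonicity, PN = (p₁ − p₀) / p₁.
PN = (0.038621 − 0.018843) / 0.038621 = 0.019779 / 0.038621 ≈ 0.5121

PN ≈ 0.512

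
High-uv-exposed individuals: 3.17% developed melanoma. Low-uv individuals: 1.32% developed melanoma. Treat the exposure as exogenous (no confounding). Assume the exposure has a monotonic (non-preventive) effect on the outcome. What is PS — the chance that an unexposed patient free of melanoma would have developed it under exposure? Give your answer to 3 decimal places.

p₁ = 0.0317, p₀ = 0.0132.
Under exogeneity and monotonicity, PS = (p₁ − p₀) / (1 − p₀).
PS = (0.0317 − 0.0132) / (1 − 0.0132) = 0.0185 / 0.9868 ≈ 0.0187

PS ≈ 0.019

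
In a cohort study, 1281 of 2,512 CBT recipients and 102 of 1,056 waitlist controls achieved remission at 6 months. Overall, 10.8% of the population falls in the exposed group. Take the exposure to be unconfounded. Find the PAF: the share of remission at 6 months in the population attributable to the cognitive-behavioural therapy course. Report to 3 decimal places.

p₁ = P(outcome | exposed) = 1281/2512 = 0.50995
p₀ = P(outcome | unexposed) = 102/1056 = 0.096591
Overall risk P(Y=1) = π·p₁ + (1−π)·p₀ = 0.108×0.50995 + 0.892×0.096591 = 0.14123.
Under exogeneity, PAF = [P(Y=1) − p₀] / P(Y=1).
PAF = (0.14123 − 0.096591) / 0.14123 ≈ 0.3161

PAF ≈ 0.316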